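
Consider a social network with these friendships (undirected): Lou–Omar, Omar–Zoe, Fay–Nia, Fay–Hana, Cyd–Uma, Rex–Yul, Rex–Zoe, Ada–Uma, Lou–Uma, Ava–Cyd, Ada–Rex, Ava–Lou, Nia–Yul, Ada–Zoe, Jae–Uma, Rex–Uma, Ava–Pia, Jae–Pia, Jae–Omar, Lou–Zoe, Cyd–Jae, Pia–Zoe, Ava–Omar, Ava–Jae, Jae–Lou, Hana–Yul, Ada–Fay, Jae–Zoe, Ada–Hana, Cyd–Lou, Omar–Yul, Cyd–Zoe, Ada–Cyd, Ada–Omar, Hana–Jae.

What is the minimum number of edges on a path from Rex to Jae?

2

Level 0: Rex
Level 1: Ada, Uma, Yul, Zoe
Level 2: Cyd, Fay, Hana, Jae, Lou, Nia, Omar, Pia
Level 3: Ava
Jae first appears at level 2.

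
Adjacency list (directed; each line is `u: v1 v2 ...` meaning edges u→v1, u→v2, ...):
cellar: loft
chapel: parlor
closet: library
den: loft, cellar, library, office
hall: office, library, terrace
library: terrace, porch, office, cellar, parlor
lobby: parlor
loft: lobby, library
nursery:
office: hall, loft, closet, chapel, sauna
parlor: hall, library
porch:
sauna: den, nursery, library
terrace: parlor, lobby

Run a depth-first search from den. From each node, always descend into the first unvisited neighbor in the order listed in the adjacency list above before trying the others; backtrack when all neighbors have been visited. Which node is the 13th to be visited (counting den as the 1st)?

sauna

Visit den
den → loft
loft → lobby
lobby → parlor
parlor → hall
hall → office
office → closet
closet → library
library → terrace
library → porch
library → cellar
office → chapel
office → sauna
sauna → nursery

Visit order: den, loft, lobby, parlor, hall, office, closet, library, terrace, porch, cellar, chapel, sauna, nursery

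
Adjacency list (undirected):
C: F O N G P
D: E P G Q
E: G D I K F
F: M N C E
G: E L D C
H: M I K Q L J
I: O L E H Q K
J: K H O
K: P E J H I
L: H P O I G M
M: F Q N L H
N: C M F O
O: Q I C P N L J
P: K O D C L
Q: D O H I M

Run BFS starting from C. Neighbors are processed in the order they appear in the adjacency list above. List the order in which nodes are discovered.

C F O N G P M E Q I L J D K H

Visit C; enqueue F, O, N, G, P → queue [F, O, N, G, P]
Visit F; enqueue M, E → queue [O, N, G, P, M, E]
Visit O; enqueue Q, I, L, J → queue [N, G, P, M, E, Q, I, L, J]
Visit N → queue [G, P, M, E, Q, I, L, J]
Visit G; enqueue D → queue [P, M, E, Q, I, L, J, D]
Visit P; enqueue K → queue [M, E, Q, I, L, J, D, K]
Visit M; enqueue H → queue [E, Q, I, L, J, D, K, H]
Visit E → queue [Q, I, L, J, D, K, H]
Visit Q → queue [I, L, J, D, K, H]
Visit I → queue [L, J, D, K, H]
Visit L → queue [J, D, K, H]
Visit J → queue [D, K, H]
Visit D → queue [K, H]
Visit K → queue [H]
Visit H → queue []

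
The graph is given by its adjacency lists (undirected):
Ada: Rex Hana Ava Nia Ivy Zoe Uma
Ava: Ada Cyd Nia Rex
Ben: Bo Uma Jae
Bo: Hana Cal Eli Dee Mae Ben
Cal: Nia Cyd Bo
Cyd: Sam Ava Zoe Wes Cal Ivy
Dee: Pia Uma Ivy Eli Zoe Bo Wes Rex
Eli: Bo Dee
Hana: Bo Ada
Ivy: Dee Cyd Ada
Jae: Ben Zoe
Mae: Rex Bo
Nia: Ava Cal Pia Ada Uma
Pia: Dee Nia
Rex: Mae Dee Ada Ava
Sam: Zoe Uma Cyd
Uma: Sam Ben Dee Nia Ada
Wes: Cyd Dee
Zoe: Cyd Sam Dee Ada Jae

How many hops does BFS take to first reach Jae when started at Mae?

Level 0: Mae
Level 1: Bo, Rex
Level 2: Ada, Ava, Ben, Cal, Dee, Eli, Hana
Level 3: Cyd, Ivy, Jae, Nia, Pia, Uma, Wes, Zoe
Level 4: Sam
Jae first appears at level 3.

3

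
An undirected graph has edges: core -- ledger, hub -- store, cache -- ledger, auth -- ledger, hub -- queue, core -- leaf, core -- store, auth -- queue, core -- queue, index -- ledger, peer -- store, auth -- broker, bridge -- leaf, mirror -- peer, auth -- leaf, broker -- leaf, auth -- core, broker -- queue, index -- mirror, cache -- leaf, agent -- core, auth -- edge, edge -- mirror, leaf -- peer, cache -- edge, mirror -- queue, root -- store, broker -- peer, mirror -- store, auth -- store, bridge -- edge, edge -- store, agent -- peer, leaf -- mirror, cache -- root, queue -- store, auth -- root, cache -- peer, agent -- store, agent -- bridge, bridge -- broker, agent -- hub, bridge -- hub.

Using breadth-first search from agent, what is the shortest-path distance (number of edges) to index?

3

Level 0: agent
Level 1: bridge, core, hub, peer, store
Level 2: auth, broker, cache, edge, leaf, ledger, mirror, queue, root
Level 3: index
index first appears at level 3.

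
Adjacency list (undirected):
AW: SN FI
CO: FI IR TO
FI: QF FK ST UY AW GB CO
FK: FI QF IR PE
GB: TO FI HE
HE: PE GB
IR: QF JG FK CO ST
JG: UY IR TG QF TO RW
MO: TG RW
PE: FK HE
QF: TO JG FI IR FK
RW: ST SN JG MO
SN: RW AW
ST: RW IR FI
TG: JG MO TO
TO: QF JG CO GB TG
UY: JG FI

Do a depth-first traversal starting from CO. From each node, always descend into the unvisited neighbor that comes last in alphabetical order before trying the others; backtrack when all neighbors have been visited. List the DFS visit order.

CO → TO → TG → MO → RW → ST → IR → QF → JG → UY → FI → GB → HE → PE → FK → AW → SN

Visit CO
CO → TO
TO → TG
TG → MO
MO → RW
RW → ST
ST → IR
IR → QF
QF → JG
JG → UY
UY → FI
FI → GB
GB → HE
HE → PE
PE → FK
FI → AW
AW → SN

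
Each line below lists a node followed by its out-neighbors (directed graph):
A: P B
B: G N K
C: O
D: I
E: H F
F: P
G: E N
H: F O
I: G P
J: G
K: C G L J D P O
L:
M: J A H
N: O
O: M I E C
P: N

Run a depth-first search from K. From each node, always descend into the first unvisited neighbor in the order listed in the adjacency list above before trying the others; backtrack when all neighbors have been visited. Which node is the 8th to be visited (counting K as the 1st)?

Visit K
K → C
C → O
O → M
M → J
J → G
G → E
E → H
H → F
F → P
P → N
M → A
A → B
O → I
K → L
K → D

Visit order: K, C, O, M, J, G, E, H, F, P, N, A, B, I, L, D

H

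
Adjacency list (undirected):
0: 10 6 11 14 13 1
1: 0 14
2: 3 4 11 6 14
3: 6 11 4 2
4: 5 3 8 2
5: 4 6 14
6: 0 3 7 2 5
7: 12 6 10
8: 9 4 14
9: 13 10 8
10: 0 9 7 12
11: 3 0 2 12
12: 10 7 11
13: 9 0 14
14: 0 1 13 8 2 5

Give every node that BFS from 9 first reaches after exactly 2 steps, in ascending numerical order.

0, 4, 7, 12, 14

Level 0: 9
Level 1: 8, 10, 13
Level 2: 0, 4, 7, 12, 14
Level 3: 1, 2, 3, 5, 6, 11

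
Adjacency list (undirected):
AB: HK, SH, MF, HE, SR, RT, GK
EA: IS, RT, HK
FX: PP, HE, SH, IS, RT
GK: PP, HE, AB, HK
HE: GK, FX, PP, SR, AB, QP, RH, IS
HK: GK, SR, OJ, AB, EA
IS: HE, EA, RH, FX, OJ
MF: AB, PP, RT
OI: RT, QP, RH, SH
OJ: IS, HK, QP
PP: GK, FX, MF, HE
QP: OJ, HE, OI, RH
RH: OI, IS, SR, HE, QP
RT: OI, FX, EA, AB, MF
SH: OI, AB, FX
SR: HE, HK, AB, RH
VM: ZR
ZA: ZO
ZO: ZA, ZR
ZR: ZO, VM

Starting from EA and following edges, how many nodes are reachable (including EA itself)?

16

BFS from EA visits: EA, IS, RT, HK, HE, RH, FX, OJ, OI, AB, MF, GK, SR, PP, QP, SH
Reachable nodes: 16 of 20 total.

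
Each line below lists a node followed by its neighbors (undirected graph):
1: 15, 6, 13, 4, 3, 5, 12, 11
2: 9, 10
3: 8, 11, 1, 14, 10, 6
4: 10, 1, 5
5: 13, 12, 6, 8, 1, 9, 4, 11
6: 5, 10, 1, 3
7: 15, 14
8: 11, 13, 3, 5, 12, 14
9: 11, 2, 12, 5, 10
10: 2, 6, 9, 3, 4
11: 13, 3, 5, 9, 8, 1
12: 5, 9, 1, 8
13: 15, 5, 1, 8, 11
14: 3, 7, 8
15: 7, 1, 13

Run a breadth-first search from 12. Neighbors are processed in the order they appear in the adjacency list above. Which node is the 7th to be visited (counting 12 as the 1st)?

Visit 12; enqueue 5, 9, 1, 8 → queue [5, 9, 1, 8]
Visit 5; enqueue 13, 6, 4, 11 → queue [9, 1, 8, 13, 6, 4, 11]
Visit 9; enqueue 2, 10 → queue [1, 8, 13, 6, 4, 11, 2, 10]
Visit 1; enqueue 15, 3 → queue [8, 13, 6, 4, 11, 2, 10, 15, 3]
Visit 8; enqueue 14 → queue [13, 6, 4, 11, 2, 10, 15, 3, 14]
Visit 13 → queue [6, 4, 11, 2, 10, 15, 3, 14]
Visit 6 → queue [4, 11, 2, 10, 15, 3, 14]
Visit 4 → queue [11, 2, 10, 15, 3, 14]
Visit 11 → queue [2, 10, 15, 3, 14]
Visit 2 → queue [10, 15, 3, 14]
Visit 10 → queue [15, 3, 14]
Visit 15; enqueue 7 → queue [3, 14, 7]
Visit 3 → queue [14, 7]
Visit 14 → queue [7]
Visit 7 → queue []

Visit order: 12, 5, 9, 1, 8, 13, 6, 4, 11, 2, 10, 15, 3, 14, 7

6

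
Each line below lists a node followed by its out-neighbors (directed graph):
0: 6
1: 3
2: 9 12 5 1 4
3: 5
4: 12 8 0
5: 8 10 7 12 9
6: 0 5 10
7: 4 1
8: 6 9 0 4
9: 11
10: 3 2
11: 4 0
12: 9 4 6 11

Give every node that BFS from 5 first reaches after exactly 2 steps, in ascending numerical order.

0, 1, 2, 3, 4, 6, 11

Level 0: 5
Level 1: 7, 8, 9, 10, 12
Level 2: 0, 1, 2, 3, 4, 6, 11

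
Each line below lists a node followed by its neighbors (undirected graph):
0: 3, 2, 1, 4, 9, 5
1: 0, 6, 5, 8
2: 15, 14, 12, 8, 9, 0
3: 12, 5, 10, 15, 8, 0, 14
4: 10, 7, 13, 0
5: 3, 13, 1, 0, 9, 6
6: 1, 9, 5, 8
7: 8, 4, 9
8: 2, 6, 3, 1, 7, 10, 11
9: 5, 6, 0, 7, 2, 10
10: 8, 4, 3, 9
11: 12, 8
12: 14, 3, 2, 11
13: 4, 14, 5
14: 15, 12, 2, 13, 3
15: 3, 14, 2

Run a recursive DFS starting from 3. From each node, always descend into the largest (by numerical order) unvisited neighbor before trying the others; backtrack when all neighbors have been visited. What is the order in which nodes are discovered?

Visit 3
3 → 15
15 → 14
14 → 13
13 → 5
5 → 9
9 → 10
10 → 8
8 → 11
11 → 12
12 → 2
2 → 0
0 → 4
4 → 7
0 → 1
1 → 6

3 15 14 13 5 9 10 8 11 12 2 0 4 7 1 6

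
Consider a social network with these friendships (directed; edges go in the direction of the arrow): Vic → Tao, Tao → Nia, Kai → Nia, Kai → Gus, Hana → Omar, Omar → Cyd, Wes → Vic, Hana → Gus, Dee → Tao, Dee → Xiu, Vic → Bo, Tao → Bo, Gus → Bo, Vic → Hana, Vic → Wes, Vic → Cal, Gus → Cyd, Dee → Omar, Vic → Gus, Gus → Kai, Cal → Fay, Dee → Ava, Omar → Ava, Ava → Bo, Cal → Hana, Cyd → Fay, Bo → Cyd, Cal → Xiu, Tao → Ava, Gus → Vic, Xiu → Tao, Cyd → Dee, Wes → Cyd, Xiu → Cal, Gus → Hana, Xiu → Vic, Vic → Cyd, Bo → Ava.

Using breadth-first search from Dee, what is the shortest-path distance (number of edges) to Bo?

Level 0: Dee
Level 1: Ava, Omar, Tao, Xiu
Level 2: Bo, Cal, Cyd, Nia, Vic
Level 3: Fay, Gus, Hana, Wes
Level 4: Kai
Bo first appears at level 2.

2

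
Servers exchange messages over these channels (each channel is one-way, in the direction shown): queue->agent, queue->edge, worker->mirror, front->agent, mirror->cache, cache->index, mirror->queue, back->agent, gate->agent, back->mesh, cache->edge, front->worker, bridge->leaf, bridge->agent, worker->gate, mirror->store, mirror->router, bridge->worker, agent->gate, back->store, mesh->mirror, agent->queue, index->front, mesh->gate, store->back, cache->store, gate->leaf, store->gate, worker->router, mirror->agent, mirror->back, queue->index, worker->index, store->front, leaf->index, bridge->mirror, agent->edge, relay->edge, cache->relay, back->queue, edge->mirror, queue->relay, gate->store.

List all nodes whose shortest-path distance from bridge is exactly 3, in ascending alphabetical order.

Level 0: bridge
Level 1: agent, leaf, mirror, worker
Level 2: back, cache, edge, gate, index, queue, router, store
Level 3: front, mesh, relay

front, mesh, relay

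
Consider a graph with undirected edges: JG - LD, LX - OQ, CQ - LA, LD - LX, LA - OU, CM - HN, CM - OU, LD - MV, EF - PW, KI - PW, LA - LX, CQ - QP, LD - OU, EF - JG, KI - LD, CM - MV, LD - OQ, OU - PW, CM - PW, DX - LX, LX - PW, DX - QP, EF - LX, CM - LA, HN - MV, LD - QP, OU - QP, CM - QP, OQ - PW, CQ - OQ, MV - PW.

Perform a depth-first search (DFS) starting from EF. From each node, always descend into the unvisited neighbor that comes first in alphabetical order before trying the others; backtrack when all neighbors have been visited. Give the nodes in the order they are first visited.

EF, JG, LD, KI, PW, CM, HN, MV, LA, CQ, OQ, LX, DX, QP, OU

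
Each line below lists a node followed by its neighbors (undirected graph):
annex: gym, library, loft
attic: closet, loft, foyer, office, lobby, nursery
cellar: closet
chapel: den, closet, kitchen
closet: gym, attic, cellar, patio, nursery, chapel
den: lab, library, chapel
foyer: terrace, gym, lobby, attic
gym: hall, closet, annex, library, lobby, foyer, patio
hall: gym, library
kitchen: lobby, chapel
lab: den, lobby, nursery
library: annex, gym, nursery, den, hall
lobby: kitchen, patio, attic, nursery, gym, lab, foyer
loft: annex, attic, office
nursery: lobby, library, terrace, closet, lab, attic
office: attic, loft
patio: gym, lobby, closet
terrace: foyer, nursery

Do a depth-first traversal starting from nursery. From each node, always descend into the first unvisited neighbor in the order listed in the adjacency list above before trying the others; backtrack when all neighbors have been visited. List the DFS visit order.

nursery, lobby, kitchen, chapel, den, lab, library, annex, gym, hall, closet, attic, loft, office, foyer, terrace, cellar, patio

Visit nursery
nursery → lobby
lobby → kitchen
kitchen → chapel
chapel → den
den → lab
den → library
library → annex
annex → gym
gym → hall
gym → closet
closet → attic
attic → loft
loft → office
attic → foyer
foyer → terrace
closet → cellar
closet → patio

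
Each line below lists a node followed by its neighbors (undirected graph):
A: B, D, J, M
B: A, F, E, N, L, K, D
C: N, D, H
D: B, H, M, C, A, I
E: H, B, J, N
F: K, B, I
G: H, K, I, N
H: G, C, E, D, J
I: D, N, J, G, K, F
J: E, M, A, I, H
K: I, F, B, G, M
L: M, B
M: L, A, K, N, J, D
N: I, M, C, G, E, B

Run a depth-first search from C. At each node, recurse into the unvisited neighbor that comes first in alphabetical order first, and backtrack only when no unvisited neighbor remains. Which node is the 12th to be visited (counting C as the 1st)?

J

Visit C
C → D
D → A
A → B
B → E
E → H
H → G
G → I
I → F
F → K
K → M
M → J
M → L
M → N

Visit order: C, D, A, B, E, H, G, I, F, K, M, J, L, N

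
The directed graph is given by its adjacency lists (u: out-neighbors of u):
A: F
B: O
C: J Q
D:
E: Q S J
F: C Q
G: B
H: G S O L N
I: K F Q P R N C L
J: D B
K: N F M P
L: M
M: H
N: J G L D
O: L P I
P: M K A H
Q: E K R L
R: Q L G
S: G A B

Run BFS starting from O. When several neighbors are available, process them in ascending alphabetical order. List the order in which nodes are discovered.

Visit O; enqueue I, L, P → queue [I, L, P]
Visit I; enqueue C, F, K, N, Q, R → queue [L, P, C, F, K, N, Q, R]
Visit L; enqueue M → queue [P, C, F, K, N, Q, R, M]
Visit P; enqueue A, H → queue [C, F, K, N, Q, R, M, A, H]
Visit C; enqueue J → queue [F, K, N, Q, R, M, A, H, J]
Visit F → queue [K, N, Q, R, M, A, H, J]
Visit K → queue [N, Q, R, M, A, H, J]
Visit N; enqueue D, G → queue [Q, R, M, A, H, J, D, G]
Visit Q; enqueue E → queue [R, M, A, H, J, D, G, E]
Visit R → queue [M, A, H, J, D, G, E]
Visit M → queue [A, H, J, D, G, E]
Visit A → queue [H, J, D, G, E]
Visit H; enqueue S → queue [J, D, G, E, S]
Visit J; enqueue B → queue [D, G, E, S, B]
Visit D → queue [G, E, S, B]
Visit G → queue [E, S, B]
Visit E → queue [S, B]
Visit S → queue [B]
Visit B → queue []

O → I → L → P → C → F → K → N → Q → R → M → A → H → J → D → G → E → S → B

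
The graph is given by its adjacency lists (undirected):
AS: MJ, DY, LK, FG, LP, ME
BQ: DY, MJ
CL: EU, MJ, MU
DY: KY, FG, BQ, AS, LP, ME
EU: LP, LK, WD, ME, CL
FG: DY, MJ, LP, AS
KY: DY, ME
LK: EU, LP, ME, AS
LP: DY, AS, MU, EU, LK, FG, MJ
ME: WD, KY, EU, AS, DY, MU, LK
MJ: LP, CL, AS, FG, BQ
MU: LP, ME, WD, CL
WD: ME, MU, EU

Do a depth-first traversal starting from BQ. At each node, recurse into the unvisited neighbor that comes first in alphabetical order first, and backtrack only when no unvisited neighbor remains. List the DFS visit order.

Visit BQ
BQ → DY
DY → AS
AS → FG
FG → LP
LP → EU
EU → CL
CL → MJ
CL → MU
MU → ME
ME → KY
ME → LK
ME → WD

BQ → DY → AS → FG → LP → EU → CL → MJ → MU → ME → KY → LK → WD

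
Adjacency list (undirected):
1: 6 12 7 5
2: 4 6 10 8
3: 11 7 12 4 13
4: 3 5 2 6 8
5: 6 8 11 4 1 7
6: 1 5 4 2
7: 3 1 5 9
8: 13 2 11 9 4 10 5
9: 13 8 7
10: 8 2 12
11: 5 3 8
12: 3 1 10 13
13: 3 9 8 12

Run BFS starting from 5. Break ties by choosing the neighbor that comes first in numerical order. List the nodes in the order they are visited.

Visit 5; enqueue 1, 4, 6, 7, 8, 11 → queue [1, 4, 6, 7, 8, 11]
Visit 1; enqueue 12 → queue [4, 6, 7, 8, 11, 12]
Visit 4; enqueue 2, 3 → queue [6, 7, 8, 11, 12, 2, 3]
Visit 6 → queue [7, 8, 11, 12, 2, 3]
Visit 7; enqueue 9 → queue [8, 11, 12, 2, 3, 9]
Visit 8; enqueue 10, 13 → queue [11, 12, 2, 3, 9, 10, 13]
Visit 11 → queue [12, 2, 3, 9, 10, 13]
Visit 12 → queue [2, 3, 9, 10, 13]
Visit 2 → queue [3, 9, 10, 13]
Visit 3 → queue [9, 10, 13]
Visit 9 → queue [10, 13]
Visit 10 → queue [13]
Visit 13 → queue []

5 → 1 → 4 → 6 → 7 → 8 → 11 → 12 → 2 → 3 → 9 → 10 → 13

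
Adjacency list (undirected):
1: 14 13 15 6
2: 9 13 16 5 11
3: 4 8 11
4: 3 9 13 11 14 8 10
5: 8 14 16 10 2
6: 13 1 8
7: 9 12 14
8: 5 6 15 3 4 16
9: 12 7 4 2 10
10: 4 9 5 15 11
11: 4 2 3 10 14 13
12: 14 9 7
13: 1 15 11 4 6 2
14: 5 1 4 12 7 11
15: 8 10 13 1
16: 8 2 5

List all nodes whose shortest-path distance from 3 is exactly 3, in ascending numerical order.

1, 7, 12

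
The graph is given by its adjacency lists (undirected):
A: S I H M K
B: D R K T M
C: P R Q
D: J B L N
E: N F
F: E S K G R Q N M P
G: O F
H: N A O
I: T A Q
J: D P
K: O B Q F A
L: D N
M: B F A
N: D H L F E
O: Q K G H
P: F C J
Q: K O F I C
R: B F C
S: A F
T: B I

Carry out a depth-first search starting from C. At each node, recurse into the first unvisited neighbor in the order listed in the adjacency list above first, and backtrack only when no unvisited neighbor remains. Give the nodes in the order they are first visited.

Visit C
C → P
P → F
F → E
E → N
N → D
D → J
D → B
B → R
B → K
K → O
O → Q
Q → I
I → T
I → A
A → S
A → H
A → M
O → G
D → L

C, P, F, E, N, D, J, B, R, K, O, Q, I, T, A, S, H, M, G, L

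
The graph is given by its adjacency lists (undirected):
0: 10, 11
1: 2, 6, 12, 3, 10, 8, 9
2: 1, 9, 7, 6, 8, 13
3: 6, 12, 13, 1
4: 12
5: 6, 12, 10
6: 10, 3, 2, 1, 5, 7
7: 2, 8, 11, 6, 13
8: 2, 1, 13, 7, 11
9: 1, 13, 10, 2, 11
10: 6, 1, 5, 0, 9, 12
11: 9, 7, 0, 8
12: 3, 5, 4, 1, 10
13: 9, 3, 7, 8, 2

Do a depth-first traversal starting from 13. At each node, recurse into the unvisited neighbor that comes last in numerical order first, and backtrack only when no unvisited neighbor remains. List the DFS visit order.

13, 9, 11, 8, 7, 6, 10, 12, 5, 4, 3, 1, 2, 0

Visit 13
13 → 9
9 → 11
11 → 8
8 → 7
7 → 6
6 → 10
10 → 12
12 → 5
12 → 4
12 → 3
3 → 1
1 → 2
10 → 0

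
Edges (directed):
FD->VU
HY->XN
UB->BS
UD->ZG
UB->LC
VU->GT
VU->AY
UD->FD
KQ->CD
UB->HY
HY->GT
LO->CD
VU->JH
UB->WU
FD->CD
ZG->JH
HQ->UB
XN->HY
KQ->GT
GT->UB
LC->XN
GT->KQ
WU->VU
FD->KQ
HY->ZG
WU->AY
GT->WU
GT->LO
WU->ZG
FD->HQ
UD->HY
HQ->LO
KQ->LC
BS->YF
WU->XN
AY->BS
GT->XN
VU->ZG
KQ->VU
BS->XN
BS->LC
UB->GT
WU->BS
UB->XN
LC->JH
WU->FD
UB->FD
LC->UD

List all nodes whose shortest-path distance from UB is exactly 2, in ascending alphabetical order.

Level 0: UB
Level 1: BS, FD, GT, HY, LC, WU, XN
Level 2: AY, CD, HQ, JH, KQ, LO, UD, VU, YF, ZG

AY, CD, HQ, JH, KQ, LO, UD, VU, YF, ZG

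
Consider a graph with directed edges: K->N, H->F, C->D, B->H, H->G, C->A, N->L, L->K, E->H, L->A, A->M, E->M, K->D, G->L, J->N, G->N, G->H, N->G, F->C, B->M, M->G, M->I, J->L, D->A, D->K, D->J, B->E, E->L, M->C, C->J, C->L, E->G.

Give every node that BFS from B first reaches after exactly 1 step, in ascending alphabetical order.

E, H, M

Level 0: B
Level 1: E, H, M
Level 2: C, F, G, I, L
Level 3: A, D, J, K, N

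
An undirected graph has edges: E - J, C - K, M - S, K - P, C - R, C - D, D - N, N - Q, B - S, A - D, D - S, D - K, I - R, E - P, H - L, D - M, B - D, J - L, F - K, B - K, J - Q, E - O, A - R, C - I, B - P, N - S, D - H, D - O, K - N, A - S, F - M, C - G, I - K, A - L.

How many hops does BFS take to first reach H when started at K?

Level 0: K
Level 1: B, C, D, F, I, N, P
Level 2: A, E, G, H, M, O, Q, R, S
Level 3: J, L
H first appears at level 2.

2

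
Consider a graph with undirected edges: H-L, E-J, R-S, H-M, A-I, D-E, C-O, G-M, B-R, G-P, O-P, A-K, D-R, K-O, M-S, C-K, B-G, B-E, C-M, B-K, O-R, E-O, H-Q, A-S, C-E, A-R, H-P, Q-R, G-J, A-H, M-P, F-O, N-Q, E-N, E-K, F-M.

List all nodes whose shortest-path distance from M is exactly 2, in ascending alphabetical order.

A, B, E, J, K, L, O, Q, R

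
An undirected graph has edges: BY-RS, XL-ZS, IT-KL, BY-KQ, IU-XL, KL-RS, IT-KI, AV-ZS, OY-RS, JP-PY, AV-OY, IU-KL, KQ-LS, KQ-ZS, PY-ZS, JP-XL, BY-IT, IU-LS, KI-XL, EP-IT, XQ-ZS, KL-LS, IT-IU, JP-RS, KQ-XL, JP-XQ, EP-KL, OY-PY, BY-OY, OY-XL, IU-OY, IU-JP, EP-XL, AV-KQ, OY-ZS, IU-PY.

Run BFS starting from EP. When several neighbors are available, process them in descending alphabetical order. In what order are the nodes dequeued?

EP -> XL -> KL -> IT -> ZS -> OY -> KQ -> KI -> JP -> IU -> RS -> LS -> BY -> XQ -> PY -> AV

Visit EP; enqueue XL, KL, IT → queue [XL, KL, IT]
Visit XL; enqueue ZS, OY, KQ, KI, JP, IU → queue [KL, IT, ZS, OY, KQ, KI, JP, IU]
Visit KL; enqueue RS, LS → queue [IT, ZS, OY, KQ, KI, JP, IU, RS, LS]
Visit IT; enqueue BY → queue [ZS, OY, KQ, KI, JP, IU, RS, LS, BY]
Visit ZS; enqueue XQ, PY, AV → queue [OY, KQ, KI, JP, IU, RS, LS, BY, XQ, PY, AV]
Visit OY → queue [KQ, KI, JP, IU, RS, LS, BY, XQ, PY, AV]
Visit KQ → queue [KI, JP, IU, RS, LS, BY, XQ, PY, AV]
Visit KI → queue [JP, IU, RS, LS, BY, XQ, PY, AV]
Visit JP → queue [IU, RS, LS, BY, XQ, PY, AV]
Visit IU → queue [RS, LS, BY, XQ, PY, AV]
Visit RS → queue [LS, BY, XQ, PY, AV]
Visit LS → queue [BY, XQ, PY, AV]
Visit BY → queue [XQ, PY, AV]
Visit XQ → queue [PY, AV]
Visit PY → queue [AV]
Visit AV → queue []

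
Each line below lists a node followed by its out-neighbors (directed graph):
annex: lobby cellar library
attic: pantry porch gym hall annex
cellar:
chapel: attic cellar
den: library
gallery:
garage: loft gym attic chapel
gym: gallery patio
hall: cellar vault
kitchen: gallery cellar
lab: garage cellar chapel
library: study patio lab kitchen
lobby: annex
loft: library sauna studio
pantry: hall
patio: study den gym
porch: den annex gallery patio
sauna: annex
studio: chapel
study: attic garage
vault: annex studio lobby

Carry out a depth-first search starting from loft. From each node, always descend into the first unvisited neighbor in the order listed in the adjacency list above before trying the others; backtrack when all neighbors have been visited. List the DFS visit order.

loft, library, study, attic, pantry, hall, cellar, vault, annex, lobby, studio, chapel, porch, den, gallery, patio, gym, garage, lab, kitchen, sauna

Visit loft
loft → library
library → study
study → attic
attic → pantry
pantry → hall
hall → cellar
hall → vault
vault → annex
annex → lobby
vault → studio
studio → chapel
attic → porch
porch → den
porch → gallery
porch → patio
patio → gym
study → garage
library → lab
library → kitchen
loft → sauna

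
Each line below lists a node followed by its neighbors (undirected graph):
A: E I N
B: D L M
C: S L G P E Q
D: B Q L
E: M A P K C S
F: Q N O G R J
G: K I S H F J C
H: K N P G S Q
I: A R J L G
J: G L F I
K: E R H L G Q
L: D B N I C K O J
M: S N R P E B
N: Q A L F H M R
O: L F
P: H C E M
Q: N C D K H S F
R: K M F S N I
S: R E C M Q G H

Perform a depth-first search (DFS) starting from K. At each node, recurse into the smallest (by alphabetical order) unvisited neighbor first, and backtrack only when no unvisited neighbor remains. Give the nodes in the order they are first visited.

K E A I G C L B D Q F J N H P M R S O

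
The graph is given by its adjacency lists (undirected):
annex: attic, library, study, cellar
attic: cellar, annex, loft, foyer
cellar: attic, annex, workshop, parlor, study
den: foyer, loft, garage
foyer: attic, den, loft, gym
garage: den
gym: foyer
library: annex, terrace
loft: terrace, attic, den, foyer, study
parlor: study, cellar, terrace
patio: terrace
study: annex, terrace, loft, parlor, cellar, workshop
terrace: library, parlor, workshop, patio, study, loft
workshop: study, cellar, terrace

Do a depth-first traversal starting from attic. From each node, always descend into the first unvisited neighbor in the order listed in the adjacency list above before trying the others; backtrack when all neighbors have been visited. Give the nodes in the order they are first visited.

attic, cellar, annex, library, terrace, parlor, study, loft, den, foyer, gym, garage, workshop, patio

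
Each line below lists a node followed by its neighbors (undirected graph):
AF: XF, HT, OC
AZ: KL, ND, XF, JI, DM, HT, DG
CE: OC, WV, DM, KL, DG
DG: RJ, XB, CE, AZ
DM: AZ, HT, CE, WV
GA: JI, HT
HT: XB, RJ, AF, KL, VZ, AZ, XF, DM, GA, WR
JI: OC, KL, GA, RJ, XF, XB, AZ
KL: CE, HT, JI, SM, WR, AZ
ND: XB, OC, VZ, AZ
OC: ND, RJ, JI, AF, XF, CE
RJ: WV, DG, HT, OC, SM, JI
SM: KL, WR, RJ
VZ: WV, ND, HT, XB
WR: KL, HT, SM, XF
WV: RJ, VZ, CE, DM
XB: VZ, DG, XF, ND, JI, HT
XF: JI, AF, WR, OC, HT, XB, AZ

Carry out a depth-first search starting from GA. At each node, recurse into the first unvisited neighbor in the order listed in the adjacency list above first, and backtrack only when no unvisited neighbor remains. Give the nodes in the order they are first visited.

Visit GA
GA → JI
JI → OC
OC → ND
ND → XB
XB → VZ
VZ → WV
WV → RJ
RJ → DG
DG → CE
CE → DM
DM → AZ
AZ → KL
KL → HT
HT → AF
AF → XF
XF → WR
WR → SM

GA JI OC ND XB VZ WV RJ DG CE DM AZ KL HT AF XF WR SM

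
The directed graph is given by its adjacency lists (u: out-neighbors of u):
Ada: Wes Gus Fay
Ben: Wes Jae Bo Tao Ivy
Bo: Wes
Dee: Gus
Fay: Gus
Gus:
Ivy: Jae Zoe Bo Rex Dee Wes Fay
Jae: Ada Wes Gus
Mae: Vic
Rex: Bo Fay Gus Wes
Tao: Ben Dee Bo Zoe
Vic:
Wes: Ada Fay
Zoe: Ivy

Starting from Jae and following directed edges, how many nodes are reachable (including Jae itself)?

5

BFS from Jae visits: Jae, Ada, Wes, Gus, Fay
Reachable nodes: 5 of 14 total.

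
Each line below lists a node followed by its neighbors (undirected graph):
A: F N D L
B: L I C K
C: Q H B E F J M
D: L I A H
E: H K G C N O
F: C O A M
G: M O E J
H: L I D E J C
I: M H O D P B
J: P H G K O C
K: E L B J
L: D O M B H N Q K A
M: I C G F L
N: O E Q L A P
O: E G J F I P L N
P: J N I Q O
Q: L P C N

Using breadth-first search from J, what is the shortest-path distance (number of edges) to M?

Level 0: J
Level 1: C, G, H, K, O, P
Level 2: B, D, E, F, I, L, M, N, Q
Level 3: A
M first appears at level 2.

2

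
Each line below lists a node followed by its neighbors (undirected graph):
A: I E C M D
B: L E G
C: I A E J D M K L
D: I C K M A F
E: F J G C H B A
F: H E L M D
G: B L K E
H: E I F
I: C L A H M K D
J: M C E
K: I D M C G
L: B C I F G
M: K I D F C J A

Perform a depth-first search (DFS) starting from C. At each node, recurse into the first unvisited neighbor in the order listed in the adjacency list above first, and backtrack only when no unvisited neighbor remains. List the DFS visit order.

C -> I -> L -> B -> E -> F -> H -> M -> K -> D -> A -> G -> J

Visit C
C → I
I → L
L → B
B → E
E → F
F → H
F → M
M → K
K → D
D → A
K → G
M → J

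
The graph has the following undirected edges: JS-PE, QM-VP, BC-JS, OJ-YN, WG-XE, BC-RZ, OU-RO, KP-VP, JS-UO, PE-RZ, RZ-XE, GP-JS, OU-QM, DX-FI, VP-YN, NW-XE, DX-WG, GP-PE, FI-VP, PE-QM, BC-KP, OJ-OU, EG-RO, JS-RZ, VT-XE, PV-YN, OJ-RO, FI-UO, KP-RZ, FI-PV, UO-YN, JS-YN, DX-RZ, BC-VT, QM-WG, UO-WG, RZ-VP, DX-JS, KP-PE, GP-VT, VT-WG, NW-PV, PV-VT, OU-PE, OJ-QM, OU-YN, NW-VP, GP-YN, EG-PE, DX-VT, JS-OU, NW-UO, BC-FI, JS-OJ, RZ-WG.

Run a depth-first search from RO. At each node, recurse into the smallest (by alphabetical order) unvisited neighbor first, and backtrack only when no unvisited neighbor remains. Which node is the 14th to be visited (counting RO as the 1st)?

Visit RO
RO → EG
EG → PE
PE → GP
GP → JS
JS → BC
BC → FI
FI → DX
DX → RZ
RZ → KP
KP → VP
VP → NW
NW → PV
PV → VT
VT → WG
WG → QM
QM → OJ
OJ → OU
OU → YN
YN → UO
WG → XE

Visit order: RO, EG, PE, GP, JS, BC, FI, DX, RZ, KP, VP, NW, PV, VT, WG, QM, OJ, OU, YN, UO, XE

VT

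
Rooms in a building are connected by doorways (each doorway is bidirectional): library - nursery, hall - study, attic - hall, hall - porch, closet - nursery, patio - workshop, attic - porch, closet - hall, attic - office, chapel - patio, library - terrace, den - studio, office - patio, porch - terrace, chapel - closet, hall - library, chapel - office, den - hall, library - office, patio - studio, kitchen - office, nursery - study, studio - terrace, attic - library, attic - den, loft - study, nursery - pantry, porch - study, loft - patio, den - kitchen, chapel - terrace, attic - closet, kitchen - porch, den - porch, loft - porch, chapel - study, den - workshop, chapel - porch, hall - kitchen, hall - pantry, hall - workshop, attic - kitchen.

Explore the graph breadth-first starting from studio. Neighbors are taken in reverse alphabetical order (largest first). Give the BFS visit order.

studio terrace patio den porch library chapel workshop office loft kitchen hall attic study nursery closet pantry

Visit studio; enqueue terrace, patio, den → queue [terrace, patio, den]
Visit terrace; enqueue porch, library, chapel → queue [patio, den, porch, library, chapel]
Visit patio; enqueue workshop, office, loft → queue [den, porch, library, chapel, workshop, office, loft]
Visit den; enqueue kitchen, hall, attic → queue [porch, library, chapel, workshop, office, loft, kitchen, hall, attic]
Visit porch; enqueue study → queue [library, chapel, workshop, office, loft, kitchen, hall, attic, study]
Visit library; enqueue nursery → queue [chapel, workshop, office, loft, kitchen, hall, attic, study, nursery]
Visit chapel; enqueue closet → queue [workshop, office, loft, kitchen, hall, attic, study, nursery, closet]
Visit workshop → queue [office, loft, kitchen, hall, attic, study, nursery, closet]
Visit office → queue [loft, kitchen, hall, attic, study, nursery, closet]
Visit loft → queue [kitchen, hall, attic, study, nursery, closet]
Visit kitchen → queue [hall, attic, study, nursery, closet]
Visit hall; enqueue pantry → queue [attic, study, nursery, closet, pantry]
Visit attic → queue [study, nursery, closet, pantry]
Visit study → queue [nursery, closet, pantry]
Visit nursery → queue [closet, pantry]
Visit closet → queue [pantry]
Visit pantry → queue []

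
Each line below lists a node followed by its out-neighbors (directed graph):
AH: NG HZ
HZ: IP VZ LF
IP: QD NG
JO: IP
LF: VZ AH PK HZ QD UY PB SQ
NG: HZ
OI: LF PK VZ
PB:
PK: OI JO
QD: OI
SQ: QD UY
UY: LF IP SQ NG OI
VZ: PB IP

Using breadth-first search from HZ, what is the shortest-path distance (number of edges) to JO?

Level 0: HZ
Level 1: IP, LF, VZ
Level 2: AH, NG, PB, PK, QD, SQ, UY
Level 3: JO, OI
JO first appears at level 3.

3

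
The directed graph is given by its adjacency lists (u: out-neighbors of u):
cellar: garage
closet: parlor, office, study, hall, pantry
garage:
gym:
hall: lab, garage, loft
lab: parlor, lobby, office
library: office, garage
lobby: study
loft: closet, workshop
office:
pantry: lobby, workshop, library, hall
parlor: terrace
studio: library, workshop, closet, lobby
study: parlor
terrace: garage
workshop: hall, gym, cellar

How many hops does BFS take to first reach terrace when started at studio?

3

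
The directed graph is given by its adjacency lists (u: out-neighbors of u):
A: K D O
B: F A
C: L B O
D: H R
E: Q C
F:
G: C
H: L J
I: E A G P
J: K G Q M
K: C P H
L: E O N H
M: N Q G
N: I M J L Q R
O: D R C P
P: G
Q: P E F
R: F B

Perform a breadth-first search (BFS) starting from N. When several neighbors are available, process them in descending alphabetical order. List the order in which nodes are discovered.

Visit N; enqueue R, Q, M, L, J, I → queue [R, Q, M, L, J, I]
Visit R; enqueue F, B → queue [Q, M, L, J, I, F, B]
Visit Q; enqueue P, E → queue [M, L, J, I, F, B, P, E]
Visit M; enqueue G → queue [L, J, I, F, B, P, E, G]
Visit L; enqueue O, H → queue [J, I, F, B, P, E, G, O, H]
Visit J; enqueue K → queue [I, F, B, P, E, G, O, H, K]
Visit I; enqueue A → queue [F, B, P, E, G, O, H, K, A]
Visit F → queue [B, P, E, G, O, H, K, A]
Visit B → queue [P, E, G, O, H, K, A]
Visit P → queue [E, G, O, H, K, A]
Visit E; enqueue C → queue [G, O, H, K, A, C]
Visit G → queue [O, H, K, A, C]
Visit O; enqueue D → queue [H, K, A, C, D]
Visit H → queue [K, A, C, D]
Visit K → queue [A, C, D]
Visit A → queue [C, D]
Visit C → queue [D]
Visit D → queue []

N → R → Q → M → L → J → I → F → B → P → E → G → O → H → K → A → C → D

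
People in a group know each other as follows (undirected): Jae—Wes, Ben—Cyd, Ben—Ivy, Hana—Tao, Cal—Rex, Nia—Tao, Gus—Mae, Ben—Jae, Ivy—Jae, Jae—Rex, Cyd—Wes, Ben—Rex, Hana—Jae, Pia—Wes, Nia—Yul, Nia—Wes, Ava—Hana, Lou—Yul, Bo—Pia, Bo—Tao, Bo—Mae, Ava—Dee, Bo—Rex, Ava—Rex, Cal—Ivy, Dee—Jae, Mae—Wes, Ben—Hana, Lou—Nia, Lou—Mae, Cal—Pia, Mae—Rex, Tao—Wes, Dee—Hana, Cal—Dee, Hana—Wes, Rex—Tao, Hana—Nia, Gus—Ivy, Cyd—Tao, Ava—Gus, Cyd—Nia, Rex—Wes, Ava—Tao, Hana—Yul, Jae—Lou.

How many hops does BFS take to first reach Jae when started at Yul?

2

Level 0: Yul
Level 1: Hana, Lou, Nia
Level 2: Ava, Ben, Cyd, Dee, Jae, Mae, Tao, Wes
Level 3: Bo, Cal, Gus, Ivy, Pia, Rex
Jae first appears at level 2.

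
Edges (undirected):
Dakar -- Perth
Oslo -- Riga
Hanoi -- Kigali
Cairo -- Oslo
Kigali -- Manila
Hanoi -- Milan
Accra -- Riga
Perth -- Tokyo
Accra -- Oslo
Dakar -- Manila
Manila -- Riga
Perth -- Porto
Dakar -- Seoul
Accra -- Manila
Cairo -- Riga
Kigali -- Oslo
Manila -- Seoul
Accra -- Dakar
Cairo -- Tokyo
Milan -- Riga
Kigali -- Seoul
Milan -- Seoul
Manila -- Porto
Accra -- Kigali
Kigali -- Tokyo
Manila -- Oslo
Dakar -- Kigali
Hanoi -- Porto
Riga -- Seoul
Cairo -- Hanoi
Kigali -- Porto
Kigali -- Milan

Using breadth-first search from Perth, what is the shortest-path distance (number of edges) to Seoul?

2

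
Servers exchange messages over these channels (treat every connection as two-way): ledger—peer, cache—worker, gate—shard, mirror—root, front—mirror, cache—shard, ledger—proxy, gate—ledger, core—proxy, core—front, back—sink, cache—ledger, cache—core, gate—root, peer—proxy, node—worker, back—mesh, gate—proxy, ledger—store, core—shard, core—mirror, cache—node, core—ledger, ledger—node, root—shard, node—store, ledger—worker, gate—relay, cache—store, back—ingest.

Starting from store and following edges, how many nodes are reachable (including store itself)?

BFS from store visits: store, node, ledger, cache, worker, proxy, peer, gate, core, shard, root, relay, mirror, front
Reachable nodes: 14 of 18 total.

14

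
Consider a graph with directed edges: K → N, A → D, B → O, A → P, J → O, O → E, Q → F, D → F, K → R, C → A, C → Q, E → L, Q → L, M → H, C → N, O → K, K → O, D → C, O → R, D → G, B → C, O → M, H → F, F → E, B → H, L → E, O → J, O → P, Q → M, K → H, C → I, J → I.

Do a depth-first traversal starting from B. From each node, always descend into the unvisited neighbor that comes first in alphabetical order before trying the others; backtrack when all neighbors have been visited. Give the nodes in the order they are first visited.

Visit B
B → C
C → A
A → D
D → F
F → E
E → L
D → G
A → P
C → I
C → N
C → Q
Q → M
M → H
B → O
O → J
O → K
K → R

B → C → A → D → F → E → L → G → P → I → N → Q → M → H → O → J → K → R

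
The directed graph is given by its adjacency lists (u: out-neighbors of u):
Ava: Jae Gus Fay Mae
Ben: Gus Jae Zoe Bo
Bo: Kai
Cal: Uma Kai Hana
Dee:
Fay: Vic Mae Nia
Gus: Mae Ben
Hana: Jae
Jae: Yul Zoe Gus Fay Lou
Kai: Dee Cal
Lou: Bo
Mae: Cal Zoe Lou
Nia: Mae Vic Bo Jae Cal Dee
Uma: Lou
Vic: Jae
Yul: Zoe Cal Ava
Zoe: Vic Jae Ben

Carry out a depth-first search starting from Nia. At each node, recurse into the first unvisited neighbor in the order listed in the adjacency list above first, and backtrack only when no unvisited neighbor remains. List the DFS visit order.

Visit Nia
Nia → Mae
Mae → Cal
Cal → Uma
Uma → Lou
Lou → Bo
Bo → Kai
Kai → Dee
Cal → Hana
Hana → Jae
Jae → Yul
Yul → Zoe
Zoe → Vic
Zoe → Ben
Ben → Gus
Yul → Ava
Ava → Fay

Nia -> Mae -> Cal -> Uma -> Lou -> Bo -> Kai -> Dee -> Hana -> Jae -> Yul -> Zoe -> Vic -> Ben -> Gus -> Ava -> Fay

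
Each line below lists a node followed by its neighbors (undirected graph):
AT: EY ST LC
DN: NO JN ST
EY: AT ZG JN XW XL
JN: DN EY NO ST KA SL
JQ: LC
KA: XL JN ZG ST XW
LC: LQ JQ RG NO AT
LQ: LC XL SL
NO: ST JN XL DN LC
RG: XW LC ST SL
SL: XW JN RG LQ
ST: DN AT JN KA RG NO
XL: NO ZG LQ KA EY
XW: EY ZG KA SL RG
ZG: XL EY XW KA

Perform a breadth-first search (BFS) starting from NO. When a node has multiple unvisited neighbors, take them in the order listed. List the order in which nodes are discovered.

NO ST JN XL DN LC AT KA RG EY SL ZG LQ JQ XW

Visit NO; enqueue ST, JN, XL, DN, LC → queue [ST, JN, XL, DN, LC]
Visit ST; enqueue AT, KA, RG → queue [JN, XL, DN, LC, AT, KA, RG]
Visit JN; enqueue EY, SL → queue [XL, DN, LC, AT, KA, RG, EY, SL]
Visit XL; enqueue ZG, LQ → queue [DN, LC, AT, KA, RG, EY, SL, ZG, LQ]
Visit DN → queue [LC, AT, KA, RG, EY, SL, ZG, LQ]
Visit LC; enqueue JQ → queue [AT, KA, RG, EY, SL, ZG, LQ, JQ]
Visit AT → queue [KA, RG, EY, SL, ZG, LQ, JQ]
Visit KA; enqueue XW → queue [RG, EY, SL, ZG, LQ, JQ, XW]
Visit RG → queue [EY, SL, ZG, LQ, JQ, XW]
Visit EY → queue [SL, ZG, LQ, JQ, XW]
Visit SL → queue [ZG, LQ, JQ, XW]
Visit ZG → queue [LQ, JQ, XW]
Visit LQ → queue [JQ, XW]
Visit JQ → queue [XW]
Visit XW → queue []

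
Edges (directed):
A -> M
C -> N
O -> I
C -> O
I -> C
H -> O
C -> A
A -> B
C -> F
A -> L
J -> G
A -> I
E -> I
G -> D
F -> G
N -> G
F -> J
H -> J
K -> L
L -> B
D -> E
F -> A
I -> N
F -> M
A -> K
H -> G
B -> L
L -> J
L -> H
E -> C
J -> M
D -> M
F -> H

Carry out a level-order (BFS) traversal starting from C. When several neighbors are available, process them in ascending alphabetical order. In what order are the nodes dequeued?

Visit C; enqueue A, F, N, O → queue [A, F, N, O]
Visit A; enqueue B, I, K, L, M → queue [F, N, O, B, I, K, L, M]
Visit F; enqueue G, H, J → queue [N, O, B, I, K, L, M, G, H, J]
Visit N → queue [O, B, I, K, L, M, G, H, J]
Visit O → queue [B, I, K, L, M, G, H, J]
Visit B → queue [I, K, L, M, G, H, J]
Visit I → queue [K, L, M, G, H, J]
Visit K → queue [L, M, G, H, J]
Visit L → queue [M, G, H, J]
Visit M → queue [G, H, J]
Visit G; enqueue D → queue [H, J, D]
Visit H → queue [J, D]
Visit J → queue [D]
Visit D; enqueue E → queue [E]
Visit E → queue []

C, A, F, N, O, B, I, K, L, M, G, H, J, D, E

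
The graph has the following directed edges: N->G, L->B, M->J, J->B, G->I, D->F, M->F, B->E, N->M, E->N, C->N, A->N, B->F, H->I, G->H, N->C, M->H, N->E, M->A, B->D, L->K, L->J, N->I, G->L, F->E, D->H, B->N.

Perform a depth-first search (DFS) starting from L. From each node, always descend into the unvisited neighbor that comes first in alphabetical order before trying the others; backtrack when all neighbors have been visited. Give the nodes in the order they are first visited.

Visit L
L → B
B → D
D → F
F → E
E → N
N → C
N → G
G → H
H → I
N → M
M → A
M → J
L → K

L → B → D → F → E → N → C → G → H → I → M → A → J → K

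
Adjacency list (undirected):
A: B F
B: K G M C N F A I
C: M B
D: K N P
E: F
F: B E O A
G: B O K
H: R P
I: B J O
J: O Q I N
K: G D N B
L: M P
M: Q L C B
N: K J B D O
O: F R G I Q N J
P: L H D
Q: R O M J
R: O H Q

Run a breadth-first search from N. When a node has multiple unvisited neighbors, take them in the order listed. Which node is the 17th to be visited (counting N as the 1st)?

Visit N; enqueue K, J, B, D, O → queue [K, J, B, D, O]
Visit K; enqueue G → queue [J, B, D, O, G]
Visit J; enqueue Q, I → queue [B, D, O, G, Q, I]
Visit B; enqueue M, C, F, A → queue [D, O, G, Q, I, M, C, F, A]
Visit D; enqueue P → queue [O, G, Q, I, M, C, F, A, P]
Visit O; enqueue R → queue [G, Q, I, M, C, F, A, P, R]
Visit G → queue [Q, I, M, C, F, A, P, R]
Visit Q → queue [I, M, C, F, A, P, R]
Visit I → queue [M, C, F, A, P, R]
Visit M; enqueue L → queue [C, F, A, P, R, L]
Visit C → queue [F, A, P, R, L]
Visit F; enqueue E → queue [A, P, R, L, E]
Visit A → queue [P, R, L, E]
Visit P; enqueue H → queue [R, L, E, H]
Visit R → queue [L, E, H]
Visit L → queue [E, H]
Visit E → queue [H]
Visit H → queue []

Visit order: N, K, J, B, D, O, G, Q, I, M, C, F, A, P, R, L, E, H

E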